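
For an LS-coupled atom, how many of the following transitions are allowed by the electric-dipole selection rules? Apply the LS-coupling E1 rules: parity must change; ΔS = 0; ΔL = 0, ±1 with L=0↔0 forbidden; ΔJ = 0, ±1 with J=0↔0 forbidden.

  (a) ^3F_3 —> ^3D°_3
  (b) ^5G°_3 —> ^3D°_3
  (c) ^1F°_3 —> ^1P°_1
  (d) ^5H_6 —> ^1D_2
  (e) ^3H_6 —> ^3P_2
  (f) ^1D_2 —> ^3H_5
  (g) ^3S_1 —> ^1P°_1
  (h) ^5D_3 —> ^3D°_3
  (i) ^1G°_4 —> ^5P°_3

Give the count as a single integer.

1

(a) allowed
(b) forbidden (parity, ΔS, ΔL fail)
(c) forbidden (parity, ΔL, ΔJ fail)
(d) forbidden (parity, ΔS, ΔL, ΔJ fail)
(e) forbidden (parity, ΔL, ΔJ fail)
(f) forbidden (parity, ΔS, ΔL, ΔJ fail)
(g) forbidden (ΔS fails)
(h) forbidden (ΔS fails)
(i) forbidden (parity, ΔS, ΔL fail)
Total allowed: 1 of 9.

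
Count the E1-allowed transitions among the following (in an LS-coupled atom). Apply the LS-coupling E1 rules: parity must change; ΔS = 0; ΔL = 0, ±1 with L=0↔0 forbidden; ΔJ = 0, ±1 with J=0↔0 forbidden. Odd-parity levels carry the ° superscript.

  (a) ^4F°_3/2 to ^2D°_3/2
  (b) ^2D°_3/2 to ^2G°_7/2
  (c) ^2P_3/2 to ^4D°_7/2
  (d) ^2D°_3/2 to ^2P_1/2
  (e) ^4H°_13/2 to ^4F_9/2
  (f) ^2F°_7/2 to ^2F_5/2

2

(a) forbidden (parity, ΔS fail)
(b) forbidden (parity, ΔL, ΔJ fail)
(c) forbidden (ΔS, ΔJ fail)
(d) allowed
(e) forbidden (ΔL, ΔJ fail)
(f) allowed
Total allowed: 2 of 6.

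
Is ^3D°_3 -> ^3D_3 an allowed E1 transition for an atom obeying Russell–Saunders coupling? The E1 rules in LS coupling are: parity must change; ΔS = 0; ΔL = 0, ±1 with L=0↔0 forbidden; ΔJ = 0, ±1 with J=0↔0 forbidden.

ΔJ = 0, ±1 (not J=0↔0): J: 3 → 3, ΔJ = +0 — satisfied.
Parity must change: odd → even — satisfied.
ΔL = 0, ±1 (not L=0↔0): L: 2 → 2, ΔL = +0 — satisfied.
ΔS = 0: S: 1 → 1 — satisfied.
All four E1 rules are satisfied.

allowed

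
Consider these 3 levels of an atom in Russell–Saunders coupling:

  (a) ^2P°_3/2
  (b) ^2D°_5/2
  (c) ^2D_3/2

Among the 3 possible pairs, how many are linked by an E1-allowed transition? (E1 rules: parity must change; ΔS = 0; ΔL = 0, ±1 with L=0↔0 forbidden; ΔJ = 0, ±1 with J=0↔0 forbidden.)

(a)–(b): forbidden (parity).
(a)–(c): allowed.
(b)–(c): allowed.
Allowed pairs: 2 of 3.

2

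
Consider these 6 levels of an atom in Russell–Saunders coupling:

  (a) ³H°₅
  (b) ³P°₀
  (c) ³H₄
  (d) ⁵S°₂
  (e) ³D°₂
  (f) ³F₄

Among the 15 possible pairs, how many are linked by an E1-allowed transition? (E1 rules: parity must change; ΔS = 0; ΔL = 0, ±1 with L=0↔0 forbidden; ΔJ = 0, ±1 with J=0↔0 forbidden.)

(a)–(b): forbidden (parity, ΔL, ΔJ).
(a)–(c): allowed.
(a)–(d): forbidden (parity, ΔS, ΔL, ΔJ).
(a)–(e): forbidden (parity, ΔL, ΔJ).
(a)–(f): forbidden (ΔL).
(b)–(c): forbidden (ΔL, ΔJ).
(b)–(d): forbidden (parity, ΔS, ΔJ).
(b)–(e): forbidden (parity, ΔJ).
(b)–(f): forbidden (ΔL, ΔJ).
(c)–(d): forbidden (ΔS, ΔL, ΔJ).
(c)–(e): forbidden (ΔL, ΔJ).
(c)–(f): forbidden (parity, ΔL).
(d)–(e): forbidden (parity, ΔS, ΔL).
(d)–(f): forbidden (ΔS, ΔL, ΔJ).
(e)–(f): forbidden (ΔJ).
Allowed pairs: 1 of 15.

1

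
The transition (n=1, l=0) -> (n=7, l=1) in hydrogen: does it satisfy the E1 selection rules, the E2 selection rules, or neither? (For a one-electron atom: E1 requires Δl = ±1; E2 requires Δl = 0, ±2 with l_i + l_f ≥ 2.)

E1

Δl = 1 − 0 = +1; l_i + l_f = 1.
E1 (Δl = ±1): satisfied.
E2 (Δl = 0,±2, l_i+l_f ≥ 2): not satisfied.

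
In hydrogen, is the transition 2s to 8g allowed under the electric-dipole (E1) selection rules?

l: 0 → 4 (Δl = +4). Δl = ±1 ✗.
The transition is electric-dipole forbidden.

forbidden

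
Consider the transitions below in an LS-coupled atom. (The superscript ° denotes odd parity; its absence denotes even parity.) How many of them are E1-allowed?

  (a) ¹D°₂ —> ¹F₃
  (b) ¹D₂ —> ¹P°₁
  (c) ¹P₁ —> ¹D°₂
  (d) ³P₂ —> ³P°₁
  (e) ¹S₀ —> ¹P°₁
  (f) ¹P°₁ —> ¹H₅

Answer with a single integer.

(a) allowed
(b) allowed
(c) allowed
(d) allowed
(e) allowed
(f) forbidden (ΔL, ΔJ fail)
Total allowed: 5 of 6.

5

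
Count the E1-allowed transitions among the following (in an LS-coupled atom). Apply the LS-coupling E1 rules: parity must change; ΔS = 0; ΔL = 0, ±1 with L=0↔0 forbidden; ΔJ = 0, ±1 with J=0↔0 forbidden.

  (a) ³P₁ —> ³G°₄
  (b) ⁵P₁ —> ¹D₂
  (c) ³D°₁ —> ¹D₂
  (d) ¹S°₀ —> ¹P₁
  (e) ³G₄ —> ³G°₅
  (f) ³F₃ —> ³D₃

(a) forbidden (ΔL, ΔJ fail)
(b) forbidden (parity, ΔS fail)
(c) forbidden (ΔS fails)
(d) allowed
(e) allowed
(f) forbidden (parity fails)
Total allowed: 2 of 6.

2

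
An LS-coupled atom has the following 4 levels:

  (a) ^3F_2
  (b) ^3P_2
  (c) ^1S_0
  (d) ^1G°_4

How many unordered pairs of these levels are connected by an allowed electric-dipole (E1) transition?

0

(a)–(b): forbidden (parity, ΔL).
(a)–(c): forbidden (parity, ΔS, ΔL, ΔJ).
(a)–(d): forbidden (ΔS, ΔJ).
(b)–(c): forbidden (parity, ΔS, ΔJ).
(b)–(d): forbidden (ΔS, ΔL, ΔJ).
(c)–(d): forbidden (ΔL, ΔJ).
Allowed pairs: 0 of 6.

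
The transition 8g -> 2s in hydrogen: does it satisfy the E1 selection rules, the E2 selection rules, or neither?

Δl = 0 − 4 = -4; l_i + l_f = 4.
E1 (Δl = ±1): not satisfied.
E2 (Δl = 0,±2, l_i+l_f ≥ 2): not satisfied.

neither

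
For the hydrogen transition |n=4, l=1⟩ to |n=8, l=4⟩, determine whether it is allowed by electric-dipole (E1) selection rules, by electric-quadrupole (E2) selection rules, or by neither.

neither

Δl = 4 − 1 = +3; l_i + l_f = 5.
E1 (Δl = ±1): not satisfied.
E2 (Δl = 0,±2, l_i+l_f ≥ 2): not satisfied.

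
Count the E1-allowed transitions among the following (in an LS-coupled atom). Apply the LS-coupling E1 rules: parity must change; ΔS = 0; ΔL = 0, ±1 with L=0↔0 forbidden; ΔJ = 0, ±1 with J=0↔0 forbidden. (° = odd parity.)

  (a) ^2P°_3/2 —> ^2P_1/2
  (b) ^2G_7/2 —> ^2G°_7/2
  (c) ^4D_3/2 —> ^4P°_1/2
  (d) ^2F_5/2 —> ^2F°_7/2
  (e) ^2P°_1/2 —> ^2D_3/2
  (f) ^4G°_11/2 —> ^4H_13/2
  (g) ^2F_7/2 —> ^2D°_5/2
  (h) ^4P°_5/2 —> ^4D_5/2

8

(a) allowed
(b) allowed
(c) allowed
(d) allowed
(e) allowed
(f) allowed
(g) allowed
(h) allowed
Total allowed: 8 of 8.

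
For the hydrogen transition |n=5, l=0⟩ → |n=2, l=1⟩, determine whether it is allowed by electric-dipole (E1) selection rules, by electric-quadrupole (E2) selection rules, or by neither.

E1

Δl = 1 − 0 = +1; l_i + l_f = 1.
E1 (Δl = ±1): satisfied.
E2 (Δl = 0,±2, l_i+l_f ≥ 2): not satisfied.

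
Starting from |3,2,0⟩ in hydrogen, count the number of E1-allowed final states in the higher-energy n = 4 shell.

E1 requires Δl = ±1, so l_f ∈ {1, 3}; with 0 ≤ l_f ≤ n_f−1 = 3, the allowed l_f values are {1, 3}.
For l_f = 1: m_f ∈ {m_i−1, m_i, m_i+1} ∩ [−1, 1] = {-1, 0, 1} → 3 states.
For l_f = 3: m_f ∈ {m_i−1, m_i, m_i+1} ∩ [−3, 3] = {-1, 0, 1} → 3 states.
Total: 6.

6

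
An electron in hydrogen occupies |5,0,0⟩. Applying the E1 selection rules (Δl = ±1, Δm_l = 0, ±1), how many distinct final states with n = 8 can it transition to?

E1 requires Δl = ±1, so l_f ∈ {-1, 1}; with 0 ≤ l_f ≤ n_f−1 = 7, the allowed l_f values are {1}.
For l_f = 1: m_f ∈ {m_i−1, m_i, m_i+1} ∩ [−1, 1] = {-1, 0, 1} → 3 states.
Total: 3.

3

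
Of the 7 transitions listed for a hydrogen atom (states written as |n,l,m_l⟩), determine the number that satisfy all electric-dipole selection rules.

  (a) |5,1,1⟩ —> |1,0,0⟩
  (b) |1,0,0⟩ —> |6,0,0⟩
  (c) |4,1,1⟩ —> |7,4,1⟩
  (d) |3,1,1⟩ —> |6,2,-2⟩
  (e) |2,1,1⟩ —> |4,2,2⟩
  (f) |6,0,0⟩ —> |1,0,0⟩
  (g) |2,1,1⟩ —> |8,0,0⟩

3

(a) allowed
(b) forbidden — Δl = +0 (E1 requires Δl = ±1)
(c) forbidden — Δl = +3 (E1 requires Δl = ±1)
(d) forbidden — Δm_l = -3 (E1 requires Δm_l = 0, ±1)
(e) allowed
(f) forbidden — Δl = +0 (E1 requires Δl = ±1)
(g) allowed
Total allowed: 3 of 7.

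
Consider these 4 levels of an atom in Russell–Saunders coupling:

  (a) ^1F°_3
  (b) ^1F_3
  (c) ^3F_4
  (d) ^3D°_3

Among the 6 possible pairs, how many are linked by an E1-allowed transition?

(a)–(b): allowed.
(a)–(c): forbidden (ΔS).
(a)–(d): forbidden (parity, ΔS).
(b)–(c): forbidden (parity, ΔS).
(b)–(d): forbidden (ΔS).
(c)–(d): allowed.
Allowed pairs: 2 of 6.

2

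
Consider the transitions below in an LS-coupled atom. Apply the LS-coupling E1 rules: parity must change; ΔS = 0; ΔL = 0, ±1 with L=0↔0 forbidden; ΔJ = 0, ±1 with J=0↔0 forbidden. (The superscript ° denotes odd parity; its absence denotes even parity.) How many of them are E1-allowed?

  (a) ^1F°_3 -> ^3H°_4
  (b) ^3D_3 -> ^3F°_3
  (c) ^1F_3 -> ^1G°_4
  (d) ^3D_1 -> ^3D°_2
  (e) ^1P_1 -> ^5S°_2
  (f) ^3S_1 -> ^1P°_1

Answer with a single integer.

(a) forbidden (parity, ΔS, ΔL fail)
(b) allowed
(c) allowed
(d) allowed
(e) forbidden (ΔS fails)
(f) forbidden (ΔS fails)
Total allowed: 3 of 6.

3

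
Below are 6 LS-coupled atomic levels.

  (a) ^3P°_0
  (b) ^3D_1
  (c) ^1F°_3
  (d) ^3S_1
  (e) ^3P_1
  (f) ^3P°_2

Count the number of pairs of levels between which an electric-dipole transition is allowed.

(a)–(b): allowed.
(a)–(c): forbidden (parity, ΔS, ΔL, ΔJ).
(a)–(d): allowed.
(a)–(e): allowed.
(a)–(f): forbidden (parity, ΔJ).
(b)–(c): forbidden (ΔS, ΔJ).
(b)–(d): forbidden (parity, ΔL).
(b)–(e): forbidden (parity).
(b)–(f): allowed.
(c)–(d): forbidden (ΔS, ΔL, ΔJ).
(c)–(e): forbidden (ΔS, ΔL, ΔJ).
(c)–(f): forbidden (parity, ΔS, ΔL).
(d)–(e): forbidden (parity).
(d)–(f): allowed.
(e)–(f): allowed.
Allowed pairs: 6 of 15.

6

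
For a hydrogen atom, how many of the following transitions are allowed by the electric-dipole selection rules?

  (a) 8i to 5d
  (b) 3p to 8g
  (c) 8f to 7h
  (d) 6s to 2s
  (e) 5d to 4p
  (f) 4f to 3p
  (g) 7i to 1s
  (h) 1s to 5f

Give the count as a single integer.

1

(a) forbidden — Δl = -4 (E1 requires Δl = ±1)
(b) forbidden — Δl = +3 (E1 requires Δl = ±1)
(c) forbidden — Δl = +2 (E1 requires Δl = ±1)
(d) forbidden — Δl = +0 (E1 requires Δl = ±1)
(e) allowed
(f) forbidden — Δl = -2 (E1 requires Δl = ±1)
(g) forbidden — Δl = -6 (E1 requires Δl = ±1)
(h) forbidden — Δl = +3 (E1 requires Δl = ±1)
Total allowed: 1 of 8.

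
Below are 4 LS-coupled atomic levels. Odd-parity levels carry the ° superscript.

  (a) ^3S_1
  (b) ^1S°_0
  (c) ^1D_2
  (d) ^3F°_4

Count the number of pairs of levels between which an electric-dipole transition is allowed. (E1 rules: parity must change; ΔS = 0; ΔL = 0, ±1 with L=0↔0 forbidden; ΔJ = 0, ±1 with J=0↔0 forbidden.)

0

(a)–(b): forbidden (ΔS, ΔL).
(a)–(c): forbidden (parity, ΔS, ΔL).
(a)–(d): forbidden (ΔL, ΔJ).
(b)–(c): forbidden (ΔL, ΔJ).
(b)–(d): forbidden (parity, ΔS, ΔL, ΔJ).
(c)–(d): forbidden (ΔS, ΔJ).
Allowed pairs: 0 of 6.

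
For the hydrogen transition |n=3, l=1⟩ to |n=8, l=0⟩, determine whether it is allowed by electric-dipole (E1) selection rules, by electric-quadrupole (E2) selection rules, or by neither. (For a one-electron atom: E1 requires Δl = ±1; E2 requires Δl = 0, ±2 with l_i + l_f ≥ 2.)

Δl = 0 − 1 = -1; l_i + l_f = 1.
E1 (Δl = ±1): satisfied.
E2 (Δl = 0,±2, l_i+l_f ≥ 2): not satisfied.

E1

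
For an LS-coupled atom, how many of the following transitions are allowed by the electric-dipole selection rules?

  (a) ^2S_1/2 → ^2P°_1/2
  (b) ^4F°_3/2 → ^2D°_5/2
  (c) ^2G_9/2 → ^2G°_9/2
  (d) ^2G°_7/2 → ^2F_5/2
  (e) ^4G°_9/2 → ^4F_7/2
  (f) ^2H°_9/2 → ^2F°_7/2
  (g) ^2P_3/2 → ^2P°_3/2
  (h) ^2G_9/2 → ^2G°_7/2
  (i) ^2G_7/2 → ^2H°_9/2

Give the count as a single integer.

7

(a) allowed
(b) forbidden (parity, ΔS fail)
(c) allowed
(d) allowed
(e) allowed
(f) forbidden (parity, ΔL fail)
(g) allowed
(h) allowed
(i) allowed
Total allowed: 7 of 9.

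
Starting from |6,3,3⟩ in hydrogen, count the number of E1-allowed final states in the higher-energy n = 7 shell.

E1 requires Δl = ±1, so l_f ∈ {2, 4}; with 0 ≤ l_f ≤ n_f−1 = 6, the allowed l_f values are {2, 4}.
For l_f = 2: m_f ∈ {m_i−1, m_i, m_i+1} ∩ [−2, 2] = {2} → 1 state.
For l_f = 4: m_f ∈ {m_i−1, m_i, m_i+1} ∩ [−4, 4] = {2, 3, 4} → 3 states.
Total: 4.

4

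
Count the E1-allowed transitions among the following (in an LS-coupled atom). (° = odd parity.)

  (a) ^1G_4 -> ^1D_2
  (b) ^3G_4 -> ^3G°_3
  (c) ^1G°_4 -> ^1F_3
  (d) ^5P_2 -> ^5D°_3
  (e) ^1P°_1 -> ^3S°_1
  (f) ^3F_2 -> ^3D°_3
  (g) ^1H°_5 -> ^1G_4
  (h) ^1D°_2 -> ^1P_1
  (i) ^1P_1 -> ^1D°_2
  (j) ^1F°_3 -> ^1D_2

(a) forbidden (parity, ΔL, ΔJ fail)
(b) allowed
(c) allowed
(d) allowed
(e) forbidden (parity, ΔS fail)
(f) allowed
(g) allowed
(h) allowed
(i) allowed
(j) allowed
Total allowed: 8 of 10.

8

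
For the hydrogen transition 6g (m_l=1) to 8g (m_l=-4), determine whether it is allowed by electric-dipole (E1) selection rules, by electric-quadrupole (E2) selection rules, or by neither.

Δl = 4 − 4 = +0; l_i + l_f = 8.
Δm_l = -5.
E1 (Δl = ±1, |Δm_l| ≤ 1): not satisfied.
E2 (Δl = 0,±2, l_i+l_f ≥ 2, |Δm_l| ≤ 2): not satisfied.

neither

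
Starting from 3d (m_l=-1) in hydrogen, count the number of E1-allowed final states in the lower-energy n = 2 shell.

E1 requires Δl = ±1, so l_f ∈ {1, 3}; with 0 ≤ l_f ≤ n_f−1 = 1, the allowed l_f values are {1}.
For l_f = 1: m_f ∈ {m_i−1, m_i, m_i+1} ∩ [−1, 1] = {-1, 0} → 2 states.
Total: 2.

2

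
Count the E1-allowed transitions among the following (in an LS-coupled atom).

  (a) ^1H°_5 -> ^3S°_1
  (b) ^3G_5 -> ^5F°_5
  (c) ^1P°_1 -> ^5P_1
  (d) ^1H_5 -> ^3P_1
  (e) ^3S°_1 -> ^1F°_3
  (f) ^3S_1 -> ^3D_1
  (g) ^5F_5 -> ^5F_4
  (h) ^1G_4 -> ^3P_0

(a) forbidden (parity, ΔS, ΔL, ΔJ fail)
(b) forbidden (ΔS fails)
(c) forbidden (ΔS fails)
(d) forbidden (parity, ΔS, ΔL, ΔJ fail)
(e) forbidden (parity, ΔS, ΔL, ΔJ fail)
(f) forbidden (parity, ΔL fail)
(g) forbidden (parity fails)
(h) forbidden (parity, ΔS, ΔL, ΔJ fail)
Total allowed: 0 of 8.

0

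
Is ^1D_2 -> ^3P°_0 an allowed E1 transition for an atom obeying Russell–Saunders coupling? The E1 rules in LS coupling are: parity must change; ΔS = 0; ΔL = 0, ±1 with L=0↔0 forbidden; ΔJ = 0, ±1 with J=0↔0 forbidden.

Parity must change: even → odd — ✓.
ΔS = 0: S: 0 → 1 — ✗.
ΔL = 0, ±1 (not L=0↔0): L: 2 → 1, ΔL = -1 — ✓.
ΔJ = 0, ±1 (not J=0↔0): J: 2 → 0, ΔJ = -2 — ✗.
Rule(s) violated: ΔS, ΔJ.

forbidden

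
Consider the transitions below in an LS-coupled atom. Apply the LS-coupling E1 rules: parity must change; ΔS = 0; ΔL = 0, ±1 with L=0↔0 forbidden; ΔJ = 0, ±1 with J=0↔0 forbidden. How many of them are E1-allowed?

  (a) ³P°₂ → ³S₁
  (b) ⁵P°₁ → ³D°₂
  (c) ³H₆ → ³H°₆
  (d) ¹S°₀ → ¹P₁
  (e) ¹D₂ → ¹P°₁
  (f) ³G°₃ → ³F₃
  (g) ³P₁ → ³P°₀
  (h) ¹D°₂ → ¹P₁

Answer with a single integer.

7

(a) allowed
(b) forbidden (parity, ΔS fail)
(c) allowed
(d) allowed
(e) allowed
(f) allowed
(g) allowed
(h) allowed
Total allowed: 7 of 8.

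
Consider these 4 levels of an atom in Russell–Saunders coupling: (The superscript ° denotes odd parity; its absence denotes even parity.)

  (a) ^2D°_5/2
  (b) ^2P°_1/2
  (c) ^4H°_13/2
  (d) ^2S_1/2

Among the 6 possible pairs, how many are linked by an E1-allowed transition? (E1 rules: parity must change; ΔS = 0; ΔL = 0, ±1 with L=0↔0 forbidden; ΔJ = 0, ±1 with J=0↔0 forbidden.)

1

(a)–(b): forbidden (parity, ΔJ).
(a)–(c): forbidden (parity, ΔS, ΔL, ΔJ).
(a)–(d): forbidden (ΔL, ΔJ).
(b)–(c): forbidden (parity, ΔS, ΔL, ΔJ).
(b)–(d): allowed.
(c)–(d): forbidden (ΔS, ΔL, ΔJ).
Allowed pairs: 1 of 6.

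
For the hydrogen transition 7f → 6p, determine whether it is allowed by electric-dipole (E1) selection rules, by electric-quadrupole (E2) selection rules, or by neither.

E2

Δl = 1 − 3 = -2; l_i + l_f = 4.
E1 (Δl = ±1): not satisfied.
E2 (Δl = 0,±2, l_i+l_f ≥ 2): satisfied.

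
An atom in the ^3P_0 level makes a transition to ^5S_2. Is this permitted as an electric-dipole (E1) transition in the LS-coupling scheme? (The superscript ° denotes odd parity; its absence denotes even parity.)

Reading off the term symbols: S 1→2, L 1→0, J 0→2, parity even→even.
ΔL = 0, ±1 (not L=0↔0): L: 1 → 0, ΔL = -1 — passes.
ΔJ = 0, ±1 (not J=0↔0): J: 0 → 2, ΔJ = +2 — fails.
Parity must change: even → even — fails.
ΔS = 0: S: 1 → 2 — fails.
Rule(s) violated: parity, ΔS, ΔJ.

forbidden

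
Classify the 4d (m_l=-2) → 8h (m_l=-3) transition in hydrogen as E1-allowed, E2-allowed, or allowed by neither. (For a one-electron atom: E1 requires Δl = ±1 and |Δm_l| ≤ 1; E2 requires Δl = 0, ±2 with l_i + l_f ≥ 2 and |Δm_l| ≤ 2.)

neither

Δl = 5 − 2 = +3; l_i + l_f = 7.
Δm_l = -1.
E1 (Δl = ±1, |Δm_l| ≤ 1): not satisfied.
E2 (Δl = 0,±2, l_i+l_f ≥ 2, |Δm_l| ≤ 2): not satisfied.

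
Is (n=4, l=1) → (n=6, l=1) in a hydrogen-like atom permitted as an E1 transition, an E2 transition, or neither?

E2

Δl = 1 − 1 = +0; l_i + l_f = 2.
E1 (Δl = ±1): not satisfied.
E2 (Δl = 0,±2, l_i+l_f ≥ 2): satisfied.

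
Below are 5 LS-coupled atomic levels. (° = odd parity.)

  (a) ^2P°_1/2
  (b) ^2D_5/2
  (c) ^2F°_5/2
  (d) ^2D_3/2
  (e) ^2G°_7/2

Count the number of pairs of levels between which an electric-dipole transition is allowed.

3

(a)–(b): forbidden (ΔJ).
(a)–(c): forbidden (parity, ΔL, ΔJ).
(a)–(d): allowed.
(a)–(e): forbidden (parity, ΔL, ΔJ).
(b)–(c): allowed.
(b)–(d): forbidden (parity).
(b)–(e): forbidden (ΔL).
(c)–(d): allowed.
(c)–(e): forbidden (parity).
(d)–(e): forbidden (ΔL, ΔJ).
Allowed pairs: 3 of 10.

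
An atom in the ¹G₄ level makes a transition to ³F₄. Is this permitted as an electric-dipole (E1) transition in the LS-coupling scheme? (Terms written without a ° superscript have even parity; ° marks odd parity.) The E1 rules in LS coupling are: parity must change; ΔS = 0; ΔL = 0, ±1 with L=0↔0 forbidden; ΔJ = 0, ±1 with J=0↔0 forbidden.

forbidden

Reading off the term symbols: S 0→1, L 4→3, J 4→4, parity even→even.
ΔL = 0, ±1 (not L=0↔0): L: 4 → 3, ΔL = -1 — ✓.
ΔS = 0: S: 0 → 1 — ✗.
ΔJ = 0, ±1 (not J=0↔0): J: 4 → 4, ΔJ = +0 — ✓.
Parity must change: even → even — ✗.
Rule(s) violated: parity, ΔS.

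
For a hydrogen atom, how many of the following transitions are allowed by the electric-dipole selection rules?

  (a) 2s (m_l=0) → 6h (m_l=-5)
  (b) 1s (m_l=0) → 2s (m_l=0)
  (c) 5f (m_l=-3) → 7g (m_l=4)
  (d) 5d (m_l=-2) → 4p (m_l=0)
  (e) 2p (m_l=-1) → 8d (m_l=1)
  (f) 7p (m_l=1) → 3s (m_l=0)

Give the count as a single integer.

(a) forbidden — Δl = +5 (E1 requires Δl = ±1); Δm_l = -5 (E1 requires Δm_l = 0, ±1)
(b) forbidden — Δl = +0 (E1 requires Δl = ±1)
(c) forbidden — Δm_l = +7 (E1 requires Δm_l = 0, ±1)
(d) forbidden — Δm_l = +2 (E1 requires Δm_l = 0, ±1)
(e) forbidden — Δm_l = +2 (E1 requires Δm_l = 0, ±1)
(f) allowed
Total allowed: 1 of 6.

1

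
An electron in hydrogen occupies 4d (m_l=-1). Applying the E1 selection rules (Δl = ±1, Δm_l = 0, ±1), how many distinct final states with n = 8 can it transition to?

E1 requires Δl = ±1, so l_f ∈ {1, 3}; with 0 ≤ l_f ≤ n_f−1 = 7, the allowed l_f values are {1, 3}.
For l_f = 1: m_f ∈ {m_i−1, m_i, m_i+1} ∩ [−1, 1] = {-1, 0} → 2 states.
For l_f = 3: m_f ∈ {m_i−1, m_i, m_i+1} ∩ [−3, 3] = {-2, -1, 0} → 3 states.
Total: 5.

5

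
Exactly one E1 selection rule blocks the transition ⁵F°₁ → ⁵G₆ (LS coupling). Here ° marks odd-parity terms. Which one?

the ΔJ = 0, ±1 rule

ΔS = 0: S: 2 → 2 — satisfied.
Parity must change: odd → even — satisfied.
ΔJ = 0, ±1 (not J=0↔0): J: 1 → 6, ΔJ = +5 — violated.
ΔL = 0, ±1 (not L=0↔0): L: 3 → 4, ΔL = +1 — satisfied.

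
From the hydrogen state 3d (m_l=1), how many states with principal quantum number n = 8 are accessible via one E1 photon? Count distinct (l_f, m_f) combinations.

5

E1 requires Δl = ±1, so l_f ∈ {1, 3}; with 0 ≤ l_f ≤ n_f−1 = 7, the allowed l_f values are {1, 3}.
For l_f = 1: m_f ∈ {m_i−1, m_i, m_i+1} ∩ [−1, 1] = {0, 1} → 2 states.
For l_f = 3: m_f ∈ {m_i−1, m_i, m_i+1} ∩ [−3, 3] = {0, 1, 2} → 3 states.
Total: 5.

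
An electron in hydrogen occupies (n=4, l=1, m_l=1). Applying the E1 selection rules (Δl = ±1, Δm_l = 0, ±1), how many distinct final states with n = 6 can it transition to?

4

E1 requires Δl = ±1, so l_f ∈ {0, 2}; with 0 ≤ l_f ≤ n_f−1 = 5, the allowed l_f values are {0, 2}.
For l_f = 0: m_f ∈ {m_i−1, m_i, m_i+1} ∩ [−0, 0] = {0} → 1 state.
For l_f = 2: m_f ∈ {m_i−1, m_i, m_i+1} ∩ [−2, 2] = {0, 1, 2} → 3 states.
Total: 4.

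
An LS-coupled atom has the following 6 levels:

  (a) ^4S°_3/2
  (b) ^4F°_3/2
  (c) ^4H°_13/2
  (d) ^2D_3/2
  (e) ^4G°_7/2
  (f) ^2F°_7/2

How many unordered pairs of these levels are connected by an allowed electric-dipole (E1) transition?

0

(a)–(b): forbidden (parity, ΔL).
(a)–(c): forbidden (parity, ΔL, ΔJ).
(a)–(d): forbidden (ΔS, ΔL).
(a)–(e): forbidden (parity, ΔL, ΔJ).
(a)–(f): forbidden (parity, ΔS, ΔL, ΔJ).
(b)–(c): forbidden (parity, ΔL, ΔJ).
(b)–(d): forbidden (ΔS).
(b)–(e): forbidden (parity, ΔJ).
(b)–(f): forbidden (parity, ΔS, ΔJ).
(c)–(d): forbidden (ΔS, ΔL, ΔJ).
(c)–(e): forbidden (parity, ΔJ).
(c)–(f): forbidden (parity, ΔS, ΔL, ΔJ).
(d)–(e): forbidden (ΔS, ΔL, ΔJ).
(d)–(f): forbidden (ΔJ).
(e)–(f): forbidden (parity, ΔS).
Allowed pairs: 0 of 15.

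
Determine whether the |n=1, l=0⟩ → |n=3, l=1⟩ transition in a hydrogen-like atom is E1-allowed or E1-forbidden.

allowed

Δl = 1 − 0 = +1; the E1 rule Δl = ±1 is ok.
All E1 selection rules are satisfied.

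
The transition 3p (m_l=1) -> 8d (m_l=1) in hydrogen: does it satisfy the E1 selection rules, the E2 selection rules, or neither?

E1

Δl = 2 − 1 = +1; l_i + l_f = 3.
Δm_l = +0.
E1 (Δl = ±1, |Δm_l| ≤ 1): satisfied.
E2 (Δl = 0,±2, l_i+l_f ≥ 2, |Δm_l| ≤ 2): not satisfied.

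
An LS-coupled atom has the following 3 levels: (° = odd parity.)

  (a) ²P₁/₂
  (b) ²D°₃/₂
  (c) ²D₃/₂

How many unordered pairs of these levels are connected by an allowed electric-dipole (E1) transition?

2

(a)–(b): allowed.
(a)–(c): forbidden (parity).
(b)–(c): allowed.
Allowed pairs: 2 of 3.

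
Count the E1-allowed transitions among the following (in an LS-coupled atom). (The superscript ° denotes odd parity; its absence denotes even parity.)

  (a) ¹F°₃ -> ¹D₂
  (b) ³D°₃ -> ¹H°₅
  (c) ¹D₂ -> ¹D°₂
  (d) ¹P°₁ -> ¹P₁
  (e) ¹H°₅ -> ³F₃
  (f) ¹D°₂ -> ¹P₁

4

(a) allowed
(b) forbidden (parity, ΔS, ΔL, ΔJ fail)
(c) allowed
(d) allowed
(e) forbidden (ΔS, ΔL, ΔJ fail)
(f) allowed
Total allowed: 4 of 6.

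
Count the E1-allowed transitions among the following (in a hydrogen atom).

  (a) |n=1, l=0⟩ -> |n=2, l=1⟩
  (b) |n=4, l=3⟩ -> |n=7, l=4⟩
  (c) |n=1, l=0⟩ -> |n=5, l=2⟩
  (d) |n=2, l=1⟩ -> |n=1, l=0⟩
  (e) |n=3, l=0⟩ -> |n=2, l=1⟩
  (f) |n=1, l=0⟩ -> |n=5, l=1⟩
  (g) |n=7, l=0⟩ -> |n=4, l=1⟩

6

(a) allowed
(b) allowed
(c) forbidden — Δl = +2 (E1 requires Δl = ±1)
(d) allowed
(e) allowed
(f) allowed
(g) allowed
Total allowed: 6 of 7.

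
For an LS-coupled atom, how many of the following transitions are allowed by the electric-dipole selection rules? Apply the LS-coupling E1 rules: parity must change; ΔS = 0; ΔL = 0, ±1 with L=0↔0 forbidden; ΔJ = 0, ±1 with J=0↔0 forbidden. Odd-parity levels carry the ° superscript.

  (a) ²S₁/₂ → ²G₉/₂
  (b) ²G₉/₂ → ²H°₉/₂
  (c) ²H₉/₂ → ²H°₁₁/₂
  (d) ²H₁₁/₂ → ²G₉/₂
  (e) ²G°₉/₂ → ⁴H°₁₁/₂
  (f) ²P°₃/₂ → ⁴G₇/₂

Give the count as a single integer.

(a) forbidden (parity, ΔL, ΔJ fail)
(b) allowed
(c) allowed
(d) forbidden (parity fails)
(e) forbidden (parity, ΔS fail)
(f) forbidden (ΔS, ΔL, ΔJ fail)
Total allowed: 2 of 6.

2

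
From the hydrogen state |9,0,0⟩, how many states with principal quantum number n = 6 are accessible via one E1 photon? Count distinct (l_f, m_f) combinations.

3

E1 requires Δl = ±1, so l_f ∈ {-1, 1}; with 0 ≤ l_f ≤ n_f−1 = 5, the allowed l_f values are {1}.
For l_f = 1: m_f ∈ {m_i−1, m_i, m_i+1} ∩ [−1, 1] = {-1, 0, 1} → 3 states.
Total: 3.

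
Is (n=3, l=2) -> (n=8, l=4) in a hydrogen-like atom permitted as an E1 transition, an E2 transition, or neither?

Δl = 4 − 2 = +2; l_i + l_f = 6.
E1 (Δl = ±1): not satisfied.
E2 (Δl = 0,±2, l_i+l_f ≥ 2): satisfied.

E2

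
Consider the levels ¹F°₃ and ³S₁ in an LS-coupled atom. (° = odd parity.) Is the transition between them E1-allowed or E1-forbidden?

forbidden

Reading off the term symbols: S 0→1, L 3→0, J 3→1, parity odd→even.
Parity must change: odd → even — ✓.
ΔS = 0: S: 0 → 1 — ✗.
ΔL = 0, ±1 (not L=0↔0): L: 3 → 0, ΔL = -3 — ✗.
ΔJ = 0, ±1 (not J=0↔0): J: 3 → 1, ΔJ = -2 — ✗.
Rule(s) violated: ΔS, ΔL, ΔJ.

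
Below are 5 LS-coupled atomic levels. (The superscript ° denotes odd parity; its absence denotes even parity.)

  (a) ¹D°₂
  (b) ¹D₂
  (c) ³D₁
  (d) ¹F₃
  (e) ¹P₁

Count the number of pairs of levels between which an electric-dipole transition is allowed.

3

(a)–(b): allowed.
(a)–(c): forbidden (ΔS).
(a)–(d): allowed.
(a)–(e): allowed.
(b)–(c): forbidden (parity, ΔS).
(b)–(d): forbidden (parity).
(b)–(e): forbidden (parity).
(c)–(d): forbidden (parity, ΔS, ΔJ).
(c)–(e): forbidden (parity, ΔS).
(d)–(e): forbidden (parity, ΔL, ΔJ).
Allowed pairs: 3 of 10.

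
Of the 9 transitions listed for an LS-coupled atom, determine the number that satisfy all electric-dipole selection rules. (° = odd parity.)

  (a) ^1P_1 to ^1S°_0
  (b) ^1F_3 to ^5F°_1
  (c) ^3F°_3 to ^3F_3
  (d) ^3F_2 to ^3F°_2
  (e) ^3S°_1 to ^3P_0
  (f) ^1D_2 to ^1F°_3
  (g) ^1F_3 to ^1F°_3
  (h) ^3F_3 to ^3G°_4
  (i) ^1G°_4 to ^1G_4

(a) allowed
(b) forbidden (ΔS, ΔJ fail)
(c) allowed
(d) allowed
(e) allowed
(f) allowed
(g) allowed
(h) allowed
(i) allowed
Total allowed: 8 of 9.

8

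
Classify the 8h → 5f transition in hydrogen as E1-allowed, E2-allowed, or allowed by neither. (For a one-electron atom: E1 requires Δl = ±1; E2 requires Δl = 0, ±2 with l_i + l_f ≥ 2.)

Δl = 3 − 5 = -2; l_i + l_f = 8.
E1 (Δl = ±1): not satisfied.
E2 (Δl = 0,±2, l_i+l_f ≥ 2): satisfied.

E2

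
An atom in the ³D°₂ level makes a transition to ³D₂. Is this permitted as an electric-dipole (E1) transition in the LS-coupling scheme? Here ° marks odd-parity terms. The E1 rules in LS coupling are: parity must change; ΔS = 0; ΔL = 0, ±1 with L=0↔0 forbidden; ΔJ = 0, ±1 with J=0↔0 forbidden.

Reading off the term symbols: S 1→1, L 2→2, J 2→2, parity odd→even.
Parity must change: odd → even — satisfied.
ΔS = 0: S: 1 → 1 — satisfied.
ΔL = 0, ±1 (not L=0↔0): L: 2 → 2, ΔL = +0 — satisfied.
ΔJ = 0, ±1 (not J=0↔0): J: 2 → 2, ΔJ = +0 — satisfied.
All four E1 rules are satisfied.

allowed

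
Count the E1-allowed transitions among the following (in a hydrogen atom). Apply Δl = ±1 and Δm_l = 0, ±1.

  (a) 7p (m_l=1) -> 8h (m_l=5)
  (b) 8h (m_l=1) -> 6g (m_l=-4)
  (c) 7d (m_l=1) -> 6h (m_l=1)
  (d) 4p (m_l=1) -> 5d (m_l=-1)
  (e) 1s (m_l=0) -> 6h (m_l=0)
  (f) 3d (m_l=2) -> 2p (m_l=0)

0

(a) forbidden — Δl = +4 (E1 requires Δl = ±1); Δm_l = +4 (E1 requires Δm_l = 0, ±1)
(b) forbidden — Δm_l = -5 (E1 requires Δm_l = 0, ±1)
(c) forbidden — Δl = +3 (E1 requires Δl = ±1)
(d) forbidden — Δm_l = -2 (E1 requires Δm_l = 0, ±1)
(e) forbidden — Δl = +5 (E1 requires Δl = ±1)
(f) forbidden — Δm_l = -2 (E1 requires Δm_l = 0, ±1)
Total allowed: 0 of 6.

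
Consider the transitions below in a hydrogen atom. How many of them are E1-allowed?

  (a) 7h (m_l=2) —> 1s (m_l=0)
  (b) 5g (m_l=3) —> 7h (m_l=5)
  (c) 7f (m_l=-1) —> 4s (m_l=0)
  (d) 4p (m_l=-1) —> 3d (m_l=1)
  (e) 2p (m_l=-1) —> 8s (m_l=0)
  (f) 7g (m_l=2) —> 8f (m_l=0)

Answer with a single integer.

(a) forbidden — Δl = -5 (E1 requires Δl = ±1); Δm_l = -2 (E1 requires Δm_l = 0, ±1)
(b) forbidden — Δm_l = +2 (E1 requires Δm_l = 0, ±1)
(c) forbidden — Δl = -3 (E1 requires Δl = ±1)
(d) forbidden — Δm_l = +2 (E1 requires Δm_l = 0, ±1)
(e) allowed
(f) forbidden — Δm_l = -2 (E1 requires Δm_l = 0, ±1)
Total allowed: 1 of 6.

1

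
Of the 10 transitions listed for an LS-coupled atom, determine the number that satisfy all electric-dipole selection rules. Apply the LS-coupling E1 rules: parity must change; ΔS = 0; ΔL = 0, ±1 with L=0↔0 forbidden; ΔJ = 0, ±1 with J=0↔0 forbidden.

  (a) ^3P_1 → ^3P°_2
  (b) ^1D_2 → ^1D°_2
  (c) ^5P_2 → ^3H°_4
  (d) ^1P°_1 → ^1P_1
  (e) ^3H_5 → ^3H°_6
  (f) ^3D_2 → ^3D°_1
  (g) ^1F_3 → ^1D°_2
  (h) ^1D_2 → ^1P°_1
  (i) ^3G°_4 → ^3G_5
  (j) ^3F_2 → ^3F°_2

(a) allowed
(b) allowed
(c) forbidden (ΔS, ΔL, ΔJ fail)
(d) allowed
(e) allowed
(f) allowed
(g) allowed
(h) allowed
(i) allowed
(j) allowed
Total allowed: 9 of 10.

9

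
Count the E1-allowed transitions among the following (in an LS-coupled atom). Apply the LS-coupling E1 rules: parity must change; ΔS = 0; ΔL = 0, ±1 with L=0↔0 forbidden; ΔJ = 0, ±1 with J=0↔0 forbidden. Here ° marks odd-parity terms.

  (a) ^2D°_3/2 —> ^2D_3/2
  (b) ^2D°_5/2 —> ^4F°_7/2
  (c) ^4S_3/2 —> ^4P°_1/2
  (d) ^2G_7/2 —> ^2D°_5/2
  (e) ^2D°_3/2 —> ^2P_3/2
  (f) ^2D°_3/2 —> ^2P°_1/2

3

(a) allowed
(b) forbidden (parity, ΔS fail)
(c) allowed
(d) forbidden (ΔL fails)
(e) allowed
(f) forbidden (parity fails)
Total allowed: 3 of 6.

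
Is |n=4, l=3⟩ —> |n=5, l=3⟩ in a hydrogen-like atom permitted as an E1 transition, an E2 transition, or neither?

Δl = 3 − 3 = +0; l_i + l_f = 6.
E1 (Δl = ±1): not satisfied.
E2 (Δl = 0,±2, l_i+l_f ≥ 2): satisfied.

E2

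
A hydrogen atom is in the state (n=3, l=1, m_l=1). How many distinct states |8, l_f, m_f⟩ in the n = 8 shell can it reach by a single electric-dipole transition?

E1 requires Δl = ±1, so l_f ∈ {0, 2}; with 0 ≤ l_f ≤ n_f−1 = 7, the allowed l_f values are {0, 2}.
For l_f = 0: m_f ∈ {m_i−1, m_i, m_i+1} ∩ [−0, 0] = {0} → 1 state.
For l_f = 2: m_f ∈ {m_i−1, m_i, m_i+1} ∩ [−2, 2] = {0, 1, 2} → 3 states.
Total: 4.

4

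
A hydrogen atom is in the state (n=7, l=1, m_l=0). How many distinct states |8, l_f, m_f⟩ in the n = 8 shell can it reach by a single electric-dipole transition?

E1 requires Δl = ±1, so l_f ∈ {0, 2}; with 0 ≤ l_f ≤ n_f−1 = 7, the allowed l_f values are {0, 2}.
For l_f = 0: m_f ∈ {m_i−1, m_i, m_i+1} ∩ [−0, 0] = {0} → 1 state.
For l_f = 2: m_f ∈ {m_i−1, m_i, m_i+1} ∩ [−2, 2] = {-1, 0, 1} → 3 states.
Total: 4.

4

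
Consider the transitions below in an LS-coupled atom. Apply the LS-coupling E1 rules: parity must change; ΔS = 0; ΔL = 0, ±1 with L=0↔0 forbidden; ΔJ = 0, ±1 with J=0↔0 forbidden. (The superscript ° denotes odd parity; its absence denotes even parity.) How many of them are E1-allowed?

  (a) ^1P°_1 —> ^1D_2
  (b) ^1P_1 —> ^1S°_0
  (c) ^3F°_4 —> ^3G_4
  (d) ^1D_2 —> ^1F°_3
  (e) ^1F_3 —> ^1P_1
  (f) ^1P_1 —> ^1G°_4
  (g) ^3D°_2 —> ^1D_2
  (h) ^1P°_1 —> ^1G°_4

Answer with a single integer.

(a) allowed
(b) allowed
(c) allowed
(d) allowed
(e) forbidden (parity, ΔL, ΔJ fail)
(f) forbidden (ΔL, ΔJ fail)
(g) forbidden (ΔS fails)
(h) forbidden (parity, ΔL, ΔJ fail)
Total allowed: 4 of 8.

4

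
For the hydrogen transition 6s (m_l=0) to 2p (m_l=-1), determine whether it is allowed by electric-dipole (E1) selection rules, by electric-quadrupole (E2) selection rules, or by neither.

Δl = 1 − 0 = +1; l_i + l_f = 1.
Δm_l = -1.
E1 (Δl = ±1, |Δm_l| ≤ 1): satisfied.
E2 (Δl = 0,±2, l_i+l_f ≥ 2, |Δm_l| ≤ 2): not satisfied.

E1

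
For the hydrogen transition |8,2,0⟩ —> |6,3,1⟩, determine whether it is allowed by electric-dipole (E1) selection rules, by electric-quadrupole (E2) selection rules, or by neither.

E1

Δl = 3 − 2 = +1; l_i + l_f = 5.
Δm_l = +1.
E1 (Δl = ±1, |Δm_l| ≤ 1): satisfied.
E2 (Δl = 0,±2, l_i+l_f ≥ 2, |Δm_l| ≤ 2): not satisfied.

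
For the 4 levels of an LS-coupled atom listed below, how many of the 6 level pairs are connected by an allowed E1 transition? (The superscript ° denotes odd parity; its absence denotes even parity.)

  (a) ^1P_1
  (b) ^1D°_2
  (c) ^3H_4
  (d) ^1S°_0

(a)–(b): allowed.
(a)–(c): forbidden (parity, ΔS, ΔL, ΔJ).
(a)–(d): allowed.
(b)–(c): forbidden (ΔS, ΔL, ΔJ).
(b)–(d): forbidden (parity, ΔL, ΔJ).
(c)–(d): forbidden (ΔS, ΔL, ΔJ).
Allowed pairs: 2 of 6.

2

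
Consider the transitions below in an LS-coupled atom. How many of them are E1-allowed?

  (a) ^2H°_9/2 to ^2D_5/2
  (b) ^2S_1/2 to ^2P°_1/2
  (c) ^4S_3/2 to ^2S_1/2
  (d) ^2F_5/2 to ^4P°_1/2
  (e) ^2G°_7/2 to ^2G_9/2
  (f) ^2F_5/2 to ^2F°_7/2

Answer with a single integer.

3

(a) forbidden (ΔL, ΔJ fail)
(b) allowed
(c) forbidden (parity, ΔS, ΔL fail)
(d) forbidden (ΔS, ΔL, ΔJ fail)
(e) allowed
(f) allowed
Total allowed: 3 of 6.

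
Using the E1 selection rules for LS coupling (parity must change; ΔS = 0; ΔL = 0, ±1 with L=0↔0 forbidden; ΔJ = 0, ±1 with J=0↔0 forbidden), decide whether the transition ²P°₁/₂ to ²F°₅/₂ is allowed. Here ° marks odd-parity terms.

Parity must change: odd → odd — fails.
ΔS = 0: S: 1/2 → 1/2 — ok.
ΔL = 0, ±1 (not L=0↔0): L: 1 → 3, ΔL = +2 — fails.
ΔJ = 0, ±1 (not J=0↔0): J: 1/2 → 5/2, ΔJ = +2 — fails.
Rule(s) violated: parity, ΔL, ΔJ.

forbidden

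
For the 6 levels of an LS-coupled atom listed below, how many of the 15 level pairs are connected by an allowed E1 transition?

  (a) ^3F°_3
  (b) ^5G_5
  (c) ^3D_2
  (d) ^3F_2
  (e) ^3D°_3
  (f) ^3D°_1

6

(a)–(b): forbidden (ΔS, ΔJ).
(a)–(c): allowed.
(a)–(d): allowed.
(a)–(e): forbidden (parity).
(a)–(f): forbidden (parity, ΔJ).
(b)–(c): forbidden (parity, ΔS, ΔL, ΔJ).
(b)–(d): forbidden (parity, ΔS, ΔJ).
(b)–(e): forbidden (ΔS, ΔL, ΔJ).
(b)–(f): forbidden (ΔS, ΔL, ΔJ).
(c)–(d): forbidden (parity).
(c)–(e): allowed.
(c)–(f): allowed.
(d)–(e): allowed.
(d)–(f): allowed.
(e)–(f): forbidden (parity, ΔJ).
Allowed pairs: 6 of 15.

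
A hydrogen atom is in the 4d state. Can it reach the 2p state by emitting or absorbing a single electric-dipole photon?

allowed

l: 2 → 1 (Δl = -1). Δl = ±1 ok.
All E1 selection rules are satisfied.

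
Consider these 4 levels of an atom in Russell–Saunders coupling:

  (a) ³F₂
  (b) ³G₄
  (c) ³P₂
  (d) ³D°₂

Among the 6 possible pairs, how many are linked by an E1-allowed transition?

2

(a)–(b): forbidden (parity, ΔJ).
(a)–(c): forbidden (parity, ΔL).
(a)–(d): allowed.
(b)–(c): forbidden (parity, ΔL, ΔJ).
(b)–(d): forbidden (ΔL, ΔJ).
(c)–(d): allowed.
Allowed pairs: 2 of 6.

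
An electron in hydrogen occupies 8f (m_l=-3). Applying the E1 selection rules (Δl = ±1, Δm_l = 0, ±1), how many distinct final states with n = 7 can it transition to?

E1 requires Δl = ±1, so l_f ∈ {2, 4}; with 0 ≤ l_f ≤ n_f−1 = 6, the allowed l_f values are {2, 4}.
For l_f = 2: m_f ∈ {m_i−1, m_i, m_i+1} ∩ [−2, 2] = {-2} → 1 state.
For l_f = 4: m_f ∈ {m_i−1, m_i, m_i+1} ∩ [−4, 4] = {-4, -3, -2} → 3 states.
Total: 4.

4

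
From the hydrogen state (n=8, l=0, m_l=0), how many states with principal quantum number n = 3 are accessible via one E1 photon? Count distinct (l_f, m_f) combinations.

3

E1 requires Δl = ±1, so l_f ∈ {-1, 1}; with 0 ≤ l_f ≤ n_f−1 = 2, the allowed l_f values are {1}.
For l_f = 1: m_f ∈ {m_i−1, m_i, m_i+1} ∩ [−1, 1] = {-1, 0, 1} → 3 states.
Total: 3.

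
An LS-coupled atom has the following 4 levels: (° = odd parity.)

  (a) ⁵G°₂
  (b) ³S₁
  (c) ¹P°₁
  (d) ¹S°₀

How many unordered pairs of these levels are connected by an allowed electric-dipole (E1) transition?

(a)–(b): forbidden (ΔS, ΔL).
(a)–(c): forbidden (parity, ΔS, ΔL).
(a)–(d): forbidden (parity, ΔS, ΔL, ΔJ).
(b)–(c): forbidden (ΔS).
(b)–(d): forbidden (ΔS, ΔL).
(c)–(d): forbidden (parity).
Allowed pairs: 0 of 6.

0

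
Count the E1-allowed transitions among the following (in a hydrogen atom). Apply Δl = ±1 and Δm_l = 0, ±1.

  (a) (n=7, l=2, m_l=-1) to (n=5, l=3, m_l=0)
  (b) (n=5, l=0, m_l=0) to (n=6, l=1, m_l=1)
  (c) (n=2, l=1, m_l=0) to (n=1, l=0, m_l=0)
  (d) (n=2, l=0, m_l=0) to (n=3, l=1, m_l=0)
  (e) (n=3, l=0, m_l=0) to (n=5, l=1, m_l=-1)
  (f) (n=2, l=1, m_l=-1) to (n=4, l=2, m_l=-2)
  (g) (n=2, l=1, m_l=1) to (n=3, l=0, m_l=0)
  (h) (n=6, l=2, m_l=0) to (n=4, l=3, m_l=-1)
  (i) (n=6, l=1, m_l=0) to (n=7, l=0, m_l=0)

9

(a) allowed
(b) allowed
(c) allowed
(d) allowed
(e) allowed
(f) allowed
(g) allowed
(h) allowed
(i) allowed
Total allowed: 9 of 9.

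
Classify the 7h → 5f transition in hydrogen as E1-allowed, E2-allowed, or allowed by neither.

E2

Δl = 3 − 5 = -2; l_i + l_f = 8.
E1 (Δl = ±1): not satisfied.
E2 (Δl = 0,±2, l_i+l_f ≥ 2): satisfied.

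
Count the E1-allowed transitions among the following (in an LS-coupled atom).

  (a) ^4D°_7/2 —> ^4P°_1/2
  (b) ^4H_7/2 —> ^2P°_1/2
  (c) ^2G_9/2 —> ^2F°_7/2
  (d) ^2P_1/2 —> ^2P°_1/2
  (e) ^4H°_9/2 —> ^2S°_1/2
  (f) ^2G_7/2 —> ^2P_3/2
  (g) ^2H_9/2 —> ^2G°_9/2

(a) forbidden (parity, ΔJ fail)
(b) forbidden (ΔS, ΔL, ΔJ fail)
(c) allowed
(d) allowed
(e) forbidden (parity, ΔS, ΔL, ΔJ fail)
(f) forbidden (parity, ΔL, ΔJ fail)
(g) allowed
Total allowed: 3 of 7.

3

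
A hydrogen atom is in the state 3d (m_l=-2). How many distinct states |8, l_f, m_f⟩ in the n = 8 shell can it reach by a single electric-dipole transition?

4

E1 requires Δl = ±1, so l_f ∈ {1, 3}; with 0 ≤ l_f ≤ n_f−1 = 7, the allowed l_f values are {1, 3}.
For l_f = 1: m_f ∈ {m_i−1, m_i, m_i+1} ∩ [−1, 1] = {-1} → 1 state.
For l_f = 3: m_f ∈ {m_i−1, m_i, m_i+1} ∩ [−3, 3] = {-3, -2, -1} → 3 states.
Total: 4.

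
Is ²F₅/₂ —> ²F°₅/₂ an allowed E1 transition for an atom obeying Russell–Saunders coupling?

Reading off the term symbols: S 1/2→1/2, L 3→3, J 5/2→5/2, parity even→odd.
Parity must change: even → odd — passes.
ΔS = 0: S: 1/2 → 1/2 — passes.
ΔL = 0, ±1 (not L=0↔0): L: 3 → 3, ΔL = +0 — passes.
ΔJ = 0, ±1 (not J=0↔0): J: 5/2 → 5/2, ΔJ = +0 — passes.
All four E1 rules are satisfied.

allowed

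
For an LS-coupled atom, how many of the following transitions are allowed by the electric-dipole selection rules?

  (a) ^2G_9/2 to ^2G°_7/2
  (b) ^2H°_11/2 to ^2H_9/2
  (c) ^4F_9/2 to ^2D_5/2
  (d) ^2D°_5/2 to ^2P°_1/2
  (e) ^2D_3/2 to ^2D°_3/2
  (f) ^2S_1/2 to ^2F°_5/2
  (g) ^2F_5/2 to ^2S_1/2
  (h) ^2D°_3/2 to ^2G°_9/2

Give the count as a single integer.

3

(a) allowed
(b) allowed
(c) forbidden (parity, ΔS, ΔJ fail)
(d) forbidden (parity, ΔJ fail)
(e) allowed
(f) forbidden (ΔL, ΔJ fail)
(g) forbidden (parity, ΔL, ΔJ fail)
(h) forbidden (parity, ΔL, ΔJ fail)
Total allowed: 3 of 8.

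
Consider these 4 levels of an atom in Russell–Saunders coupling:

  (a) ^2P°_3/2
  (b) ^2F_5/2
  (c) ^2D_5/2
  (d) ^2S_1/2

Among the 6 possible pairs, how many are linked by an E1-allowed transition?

2

(a)–(b): forbidden (ΔL).
(a)–(c): allowed.
(a)–(d): allowed.
(b)–(c): forbidden (parity).
(b)–(d): forbidden (parity, ΔL, ΔJ).
(c)–(d): forbidden (parity, ΔL, ΔJ).
Allowed pairs: 2 of 6.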